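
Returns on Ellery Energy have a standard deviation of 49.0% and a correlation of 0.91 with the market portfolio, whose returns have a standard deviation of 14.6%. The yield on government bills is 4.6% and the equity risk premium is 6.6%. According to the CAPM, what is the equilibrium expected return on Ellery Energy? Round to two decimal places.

β = ρ × σ_i / σ_m = 0.91 × 49.0% / 14.6% = 3.0541
E(R) = 4.6% + 3.0541 × 6.6% = 24.76%

24.76%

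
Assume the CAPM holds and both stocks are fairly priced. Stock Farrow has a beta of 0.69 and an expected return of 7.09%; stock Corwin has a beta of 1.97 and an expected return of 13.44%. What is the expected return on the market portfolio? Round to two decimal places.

8.63%

Both satisfy E(R) = R_f + β·MRP, so the slope of the SML is
MRP = (13.44% − 7.09%) / (1.97 − 0.69) = 6.35% / 1.28 = 4.9609%
R_f = E(R_Farrow) − β_Farrow·MRP = 7.09% − 0.69 × 4.9609% = 3.6670%
E(R_m) = R_f + MRP = 3.6670% + 4.9609% = 8.63%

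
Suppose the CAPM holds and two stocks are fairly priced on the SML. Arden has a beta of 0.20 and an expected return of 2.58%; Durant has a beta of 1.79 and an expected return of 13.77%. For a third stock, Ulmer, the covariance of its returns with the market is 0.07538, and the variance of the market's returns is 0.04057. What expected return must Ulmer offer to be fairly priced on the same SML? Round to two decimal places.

MRP = (13.77% − 2.58%) / (1.79 − 0.20) = 7.0377%
R_f = 2.58% − 0.20 × 7.0377% = 1.1725%
β_Ulmer = Cov / Var(R_m) = 0.07538 / 0.04057 = 1.8580
E(R_Ulmer) = R_f + β × MRP = 1.1725% + 1.8580 × 7.0377% = 14.25%

14.25%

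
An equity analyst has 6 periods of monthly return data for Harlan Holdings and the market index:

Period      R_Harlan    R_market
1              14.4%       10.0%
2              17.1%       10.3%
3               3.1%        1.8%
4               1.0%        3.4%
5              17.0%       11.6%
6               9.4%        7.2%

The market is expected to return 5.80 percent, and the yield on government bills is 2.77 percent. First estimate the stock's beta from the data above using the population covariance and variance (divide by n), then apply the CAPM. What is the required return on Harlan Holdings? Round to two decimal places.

7.92%

Mean R_i = (14.4 + 17.1 + 3.1 + 1.0 + 17.0 + 9.4) / 6 = 10.3333%
Mean R_m = (10.0 + 10.3 + 1.8 + 3.4 + 11.6 + 7.2) / 6 = 7.3833%
Σ(R_i − R̄_i)(R_m − R̄_m) = 136.2233  ⇒  Cov = 136.2233 / 6 = 22.7039
Σ(R_m − R̄_m)² = 80.2083  ⇒  Var(R_m) = 80.2083 / 6 = 13.3681
β = Cov / Var(R_m) = 22.7039 / 13.3681 = 1.6984
MRP = 5.80% − 2.77% = 3.03%
E(R) = R_f + β × MRP = 2.77% + 1.6984 × 3.03% = 7.92%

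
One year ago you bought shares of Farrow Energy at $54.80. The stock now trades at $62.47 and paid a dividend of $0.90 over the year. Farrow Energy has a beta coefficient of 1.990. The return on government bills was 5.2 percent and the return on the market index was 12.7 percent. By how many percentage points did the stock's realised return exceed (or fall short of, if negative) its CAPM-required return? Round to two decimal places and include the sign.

Realised HPR = (P1 + D1 − P0) / P0 = (62.47 + 0.90 − 54.80) / 54.80 = 8.57 / 54.80 = 15.6387%
MRP = 12.7% − 5.2% = 7.50%
CAPM required = R_f + β·MRP = 5.2% + 1.990 × 7.5% = 20.1250%
α = realised − required = 15.6387% − 20.1250% = -4.49%

-4.49%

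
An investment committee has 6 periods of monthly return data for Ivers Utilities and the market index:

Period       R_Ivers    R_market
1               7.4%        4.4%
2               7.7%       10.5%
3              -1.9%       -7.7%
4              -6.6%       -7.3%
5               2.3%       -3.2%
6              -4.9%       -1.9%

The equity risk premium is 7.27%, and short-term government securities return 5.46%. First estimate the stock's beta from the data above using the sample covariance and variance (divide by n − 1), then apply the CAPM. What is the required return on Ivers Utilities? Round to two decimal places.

Mean R_i = (7.4 + 7.7 − 1.9 − 6.6 + 2.3 − 4.9) / 6 = 0.6667%
Mean R_m = (4.4 + 10.5 − 7.7 − 7.3 − 3.2 − 1.9) / 6 = -0.8667%
Σ(R_i − R̄_i)(R_m − R̄_m) = 181.6367  ⇒  Cov = 181.6367 / 5 = 36.3273
Σ(R_m − R̄_m)² = 251.5333  ⇒  Var(R_m) = 251.5333 / 5 = 50.3067
β = Cov / Var(R_m) = 36.3273 / 50.3067 = 0.7221
E(R) = R_f + β × MRP = 5.46% + 0.7221 × 7.27% = 10.71%

10.71%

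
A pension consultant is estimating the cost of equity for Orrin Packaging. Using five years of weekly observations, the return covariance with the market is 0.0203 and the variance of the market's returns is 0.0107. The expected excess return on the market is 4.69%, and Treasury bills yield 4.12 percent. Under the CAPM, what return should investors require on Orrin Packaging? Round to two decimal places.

13.02%

β = Cov(R_i, R_m) / Var(R_m) = 0.0203 / 0.0107 = 1.8972
E(R) = R_f + β × MRP = 4.12% + 1.8972 × 4.69% = 13.02%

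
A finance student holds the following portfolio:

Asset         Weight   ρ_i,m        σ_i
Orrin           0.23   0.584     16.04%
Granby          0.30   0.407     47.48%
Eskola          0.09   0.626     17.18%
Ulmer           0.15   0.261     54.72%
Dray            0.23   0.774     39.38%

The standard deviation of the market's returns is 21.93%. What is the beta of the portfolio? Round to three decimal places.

0.824

β_Orrin = 0.584 × 16.04% / 21.93% = 0.4271
β_Granby = 0.407 × 47.48% / 21.93% = 0.8812
β_Eskola = 0.626 × 17.18% / 21.93% = 0.4904
β_Ulmer = 0.261 × 54.72% / 21.93% = 0.6513
β_Dray = 0.774 × 39.38% / 21.93% = 1.3899
β_P = Σ w_i β_i = 0.23×0.4271 + 0.30×0.8812 + 0.09×0.4904 + 0.15×0.6513 + 0.23×1.3899 = 0.8241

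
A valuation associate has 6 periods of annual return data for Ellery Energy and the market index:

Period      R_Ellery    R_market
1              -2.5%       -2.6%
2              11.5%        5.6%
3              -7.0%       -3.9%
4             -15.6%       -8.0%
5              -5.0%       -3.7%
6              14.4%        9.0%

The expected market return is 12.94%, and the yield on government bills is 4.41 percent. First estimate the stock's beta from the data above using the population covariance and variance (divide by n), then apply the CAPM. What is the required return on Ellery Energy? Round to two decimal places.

19.39%

Mean R_i = (-2.5 + 11.5 − 7.0 − 15.6 − 5.0 + 14.4) / 6 = -0.7000%
Mean R_m = (-2.6 + 5.6 − 3.9 − 8.0 − 3.7 + 9.0) / 6 = -0.6000%
Σ(R_i − R̄_i)(R_m − R̄_m) = 368.5800  ⇒  Cov = 368.5800 / 6 = 61.4300
Σ(R_m − R̄_m)² = 209.8600  ⇒  Var(R_m) = 209.8600 / 6 = 34.9767
β = Cov / Var(R_m) = 61.4300 / 34.9767 = 1.7563
MRP = 12.94% − 4.41% = 8.53%
E(R) = R_f + β × MRP = 4.41% + 1.7563 × 8.53% = 19.39%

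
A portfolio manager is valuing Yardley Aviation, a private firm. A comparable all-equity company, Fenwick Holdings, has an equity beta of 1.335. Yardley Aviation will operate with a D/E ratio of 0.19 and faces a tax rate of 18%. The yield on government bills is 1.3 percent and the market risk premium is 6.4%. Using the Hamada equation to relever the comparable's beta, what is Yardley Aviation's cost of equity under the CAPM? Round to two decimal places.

11.18%

β_L = β_U × [1 + (1 − t)(D/E)] = 1.335 × [1 + (1 − 0.18) × 0.19]
    = 1.335 × [1 + 0.82 × 0.19] = 1.335 × 1.1558 = 1.5430
E(R) = R_f + β_L × MRP = 1.3% + 1.5430 × 6.4% = 11.18%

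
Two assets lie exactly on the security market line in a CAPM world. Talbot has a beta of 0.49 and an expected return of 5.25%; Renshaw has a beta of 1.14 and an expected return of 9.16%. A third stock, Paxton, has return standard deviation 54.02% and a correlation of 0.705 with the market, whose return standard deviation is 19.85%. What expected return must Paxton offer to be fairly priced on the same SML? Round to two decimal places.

MRP = (9.16% − 5.25%) / (1.14 − 0.49) = 6.0154%
R_f = 5.25% − 0.49 × 6.0154% = 2.3025%
β_Paxton = ρ·σ_i/σ_m = 0.705 × 54.02 / 19.85 = 1.9186
E(R_Paxton) = R_f + β × MRP = 2.3025% + 1.9186 × 6.0154% = 13.84%

13.84%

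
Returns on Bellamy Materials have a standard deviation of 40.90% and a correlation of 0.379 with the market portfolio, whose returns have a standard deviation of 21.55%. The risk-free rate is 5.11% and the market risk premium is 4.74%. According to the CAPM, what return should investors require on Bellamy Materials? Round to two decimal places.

β = ρ × σ_i / σ_m = 0.379 × 40.90% / 21.55% = 0.7193
E(R) = 5.11% + 0.7193 × 4.74% = 8.52%

8.52%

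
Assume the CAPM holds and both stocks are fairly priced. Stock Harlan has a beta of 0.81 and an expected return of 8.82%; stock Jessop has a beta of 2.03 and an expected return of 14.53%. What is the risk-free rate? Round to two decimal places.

Both satisfy E(R) = R_f + β·MRP, so the slope of the SML is
MRP = (14.53% − 8.82%) / (2.03 − 0.81) = 5.71% / 1.22 = 4.6803%
R_f = E(R_Harlan) − β_Harlan·MRP = 8.82% − 0.81 × 4.6803% = 5.0290%

5.03%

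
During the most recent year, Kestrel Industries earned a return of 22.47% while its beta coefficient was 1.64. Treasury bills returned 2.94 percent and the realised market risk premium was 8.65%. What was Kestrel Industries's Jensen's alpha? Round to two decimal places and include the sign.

+5.34%

CAPM benchmark = R_f + β(R_m − R_f) = 2.94% + 1.64 × 8.65% = 17.1260%
α = actual − benchmark = 22.47% − 17.1260% = +5.34%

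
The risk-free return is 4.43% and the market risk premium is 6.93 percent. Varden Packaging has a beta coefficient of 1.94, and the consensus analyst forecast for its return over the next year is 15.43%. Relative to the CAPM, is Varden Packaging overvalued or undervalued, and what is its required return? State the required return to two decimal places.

Required return = R_f + β·MRP = 4.43% + 1.94 × 6.93% = 17.87%
Forecast 15.43% < required 17.87% → the stock plots below the SML → overvalued.

Overvalued; required return 17.87%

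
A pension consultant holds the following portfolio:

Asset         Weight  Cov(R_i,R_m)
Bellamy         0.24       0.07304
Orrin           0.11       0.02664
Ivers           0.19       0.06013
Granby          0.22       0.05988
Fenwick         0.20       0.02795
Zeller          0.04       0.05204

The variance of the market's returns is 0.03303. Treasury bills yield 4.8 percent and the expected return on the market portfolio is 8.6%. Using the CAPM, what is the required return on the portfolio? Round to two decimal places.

β_Bellamy = 0.07304 / 0.03303 = 2.2113
β_Orrin = 0.02664 / 0.03303 = 0.8065
β_Ivers = 0.06013 / 0.03303 = 1.8205
β_Granby = 0.05988 / 0.03303 = 1.8129
β_Fenwick = 0.02795 / 0.03303 = 0.8462
β_Zeller = 0.05204 / 0.03303 = 1.5755
β_P = Σ w_i β_i = 0.24×2.2113 + 0.11×0.8065 + 0.19×1.8205 + 0.22×1.8129 + 0.20×0.8462 + 0.04×1.5755 = 1.5964
MRP = 8.6% − 4.8% = 3.80%
E(R_P) = R_f + β_P × MRP = 4.8% + 1.5964 × 3.8% = 10.87%

10.87%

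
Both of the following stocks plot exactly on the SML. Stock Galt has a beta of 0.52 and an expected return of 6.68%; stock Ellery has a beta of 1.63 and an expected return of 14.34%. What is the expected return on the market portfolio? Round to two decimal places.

9.99%

Both satisfy E(R) = R_f + β·MRP, so the slope of the SML is
MRP = (14.34% − 6.68%) / (1.63 − 0.52) = 7.66% / 1.11 = 6.9009%
R_f = E(R_Galt) − β_Galt·MRP = 6.68% − 0.52 × 6.9009% = 3.0915%
E(R_m) = R_f + MRP = 3.0915% + 6.9009% = 9.99%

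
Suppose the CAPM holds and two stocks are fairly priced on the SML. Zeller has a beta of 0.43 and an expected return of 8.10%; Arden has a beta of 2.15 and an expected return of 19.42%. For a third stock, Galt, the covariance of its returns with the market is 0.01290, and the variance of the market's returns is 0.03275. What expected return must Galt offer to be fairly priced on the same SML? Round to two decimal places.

MRP = (19.42% − 8.10%) / (2.15 − 0.43) = 6.5814%
R_f = 8.10% − 0.43 × 6.5814% = 5.2700%
β_Galt = Cov / Var(R_m) = 0.01290 / 0.03275 = 0.3939
E(R_Galt) = R_f + β × MRP = 5.2700% + 0.3939 × 6.5814% = 7.86%

7.86%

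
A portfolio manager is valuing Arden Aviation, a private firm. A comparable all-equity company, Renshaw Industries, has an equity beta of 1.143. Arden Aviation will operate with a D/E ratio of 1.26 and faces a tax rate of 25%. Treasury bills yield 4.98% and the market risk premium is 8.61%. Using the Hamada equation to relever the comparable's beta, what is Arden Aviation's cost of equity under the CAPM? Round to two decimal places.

β_L = β_U × [1 + (1 − t)(D/E)] = 1.143 × [1 + (1 − 0.25) × 1.26]
    = 1.143 × [1 + 0.75 × 1.26] = 1.143 × 1.9450 = 2.2231
E(R) = R_f + β_L × MRP = 4.98% + 2.2231 × 8.61% = 24.12%

24.12%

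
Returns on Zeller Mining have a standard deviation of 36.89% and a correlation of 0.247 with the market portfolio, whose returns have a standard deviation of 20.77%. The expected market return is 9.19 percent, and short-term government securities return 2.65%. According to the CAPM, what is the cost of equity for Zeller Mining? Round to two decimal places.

5.52%

β = ρ × σ_i / σ_m = 0.247 × 36.89% / 20.77% = 0.4387
MRP = 9.19% − 2.65% = 6.54%
E(R) = 2.65% + 0.4387 × 6.54% = 5.52%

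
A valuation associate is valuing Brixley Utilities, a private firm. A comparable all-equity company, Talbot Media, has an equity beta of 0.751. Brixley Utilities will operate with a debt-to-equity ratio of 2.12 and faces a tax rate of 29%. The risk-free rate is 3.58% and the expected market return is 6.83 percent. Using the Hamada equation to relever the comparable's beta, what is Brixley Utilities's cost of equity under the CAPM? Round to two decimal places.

9.69%

β_L = β_U × [1 + (1 − t)(D/E)] = 0.751 × [1 + (1 − 0.29) × 2.12]
    = 0.751 × [1 + 0.71 × 2.12] = 0.751 × 2.5052 = 1.8814
MRP = 6.83% − 3.58% = 3.25%
E(R) = R_f + β_L × MRP = 3.58% + 1.8814 × 3.25% = 9.69%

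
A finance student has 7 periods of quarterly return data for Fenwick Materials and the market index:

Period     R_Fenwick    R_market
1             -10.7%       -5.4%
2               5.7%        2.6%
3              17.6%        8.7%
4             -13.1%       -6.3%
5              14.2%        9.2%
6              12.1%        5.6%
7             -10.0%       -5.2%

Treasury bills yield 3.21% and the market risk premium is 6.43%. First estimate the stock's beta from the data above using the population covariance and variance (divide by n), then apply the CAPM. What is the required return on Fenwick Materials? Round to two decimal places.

Mean R_i = (-10.7 + 5.7 + 17.6 − 13.1 + 14.2 + 12.1 − 10.0) / 7 = 2.2571%
Mean R_m = (-5.4 + 2.6 + 8.7 − 6.3 + 9.2 + 5.6 − 5.2) / 7 = 1.3143%
Σ(R_i − R̄_i)(R_m − R̄_m) = 537.8843  ⇒  Cov = 537.8843 / 7 = 76.8406
Σ(R_m − R̄_m)² = 282.2486  ⇒  Var(R_m) = 282.2486 / 7 = 40.3212
β = Cov / Var(R_m) = 76.8406 / 40.3212 = 1.9057
E(R) = R_f + β × MRP = 3.21% + 1.9057 × 6.43% = 15.46%

15.46%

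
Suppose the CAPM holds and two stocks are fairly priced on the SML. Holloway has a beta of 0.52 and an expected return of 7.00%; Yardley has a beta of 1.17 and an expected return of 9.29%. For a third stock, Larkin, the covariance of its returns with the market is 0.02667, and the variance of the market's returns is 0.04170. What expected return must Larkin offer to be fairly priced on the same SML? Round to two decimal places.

MRP = (9.29% − 7.00%) / (1.17 − 0.52) = 3.5231%
R_f = 7.00% − 0.52 × 3.5231% = 5.1680%
β_Larkin = Cov / Var(R_m) = 0.02667 / 0.04170 = 0.6396
E(R_Larkin) = R_f + β × MRP = 5.1680% + 0.6396 × 3.5231% = 7.42%

7.42%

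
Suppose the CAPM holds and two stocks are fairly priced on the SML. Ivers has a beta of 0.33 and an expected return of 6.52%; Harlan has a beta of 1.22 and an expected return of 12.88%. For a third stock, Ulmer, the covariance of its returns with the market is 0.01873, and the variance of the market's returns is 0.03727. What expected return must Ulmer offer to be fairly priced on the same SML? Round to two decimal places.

MRP = (12.88% − 6.52%) / (1.22 − 0.33) = 7.1461%
R_f = 6.52% − 0.33 × 7.1461% = 4.1618%
β_Ulmer = Cov / Var(R_m) = 0.01873 / 0.03727 = 0.5025
E(R_Ulmer) = R_f + β × MRP = 4.1618% + 0.5025 × 7.1461% = 7.75%

7.75%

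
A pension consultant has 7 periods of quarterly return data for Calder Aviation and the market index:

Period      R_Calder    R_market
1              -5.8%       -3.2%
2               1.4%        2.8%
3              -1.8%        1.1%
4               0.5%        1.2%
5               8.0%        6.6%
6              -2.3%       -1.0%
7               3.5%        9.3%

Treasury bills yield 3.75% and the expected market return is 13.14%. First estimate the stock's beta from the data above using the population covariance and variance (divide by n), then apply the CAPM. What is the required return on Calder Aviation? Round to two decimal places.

12.20%

Mean R_i = (-5.8 + 1.4 − 1.8 + 0.5 + 8.0 − 2.3 + 3.5) / 7 = 0.5000%
Mean R_m = (-3.2 + 2.8 + 1.1 + 1.2 + 6.6 − 1.0 + 9.3) / 7 = 2.4000%
Σ(R_i − R̄_i)(R_m − R̄_m) = 100.3500  ⇒  Cov = 100.3500 / 7 = 14.3357
Σ(R_m − R̄_m)² = 111.4600  ⇒  Var(R_m) = 111.4600 / 7 = 15.9229
β = Cov / Var(R_m) = 14.3357 / 15.9229 = 0.9003
MRP = 13.14% − 3.75% = 9.39%
E(R) = R_f + β × MRP = 3.75% + 0.9003 × 9.39% = 12.20%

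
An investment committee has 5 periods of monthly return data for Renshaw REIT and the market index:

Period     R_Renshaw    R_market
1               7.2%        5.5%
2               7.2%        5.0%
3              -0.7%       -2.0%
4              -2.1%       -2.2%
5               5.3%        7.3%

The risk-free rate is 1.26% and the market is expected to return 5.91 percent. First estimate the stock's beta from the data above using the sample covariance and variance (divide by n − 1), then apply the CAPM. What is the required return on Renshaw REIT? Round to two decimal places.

Mean R_i = (7.2 + 7.2 − 0.7 − 2.1 + 5.3) / 5 = 3.3800%
Mean R_m = (5.5 + 5.0 − 2.0 − 2.2 + 7.3) / 5 = 2.7200%
Σ(R_i − R̄_i)(R_m − R̄_m) = 74.3420  ⇒  Cov = 74.3420 / 4 = 18.5855
Σ(R_m − R̄_m)² = 80.3880  ⇒  Var(R_m) = 80.3880 / 4 = 20.0970
β = Cov / Var(R_m) = 18.5855 / 20.0970 = 0.9248
MRP = 5.91% − 1.26% = 4.65%
E(R) = R_f + β × MRP = 1.26% + 0.9248 × 4.65% = 5.56%

5.56%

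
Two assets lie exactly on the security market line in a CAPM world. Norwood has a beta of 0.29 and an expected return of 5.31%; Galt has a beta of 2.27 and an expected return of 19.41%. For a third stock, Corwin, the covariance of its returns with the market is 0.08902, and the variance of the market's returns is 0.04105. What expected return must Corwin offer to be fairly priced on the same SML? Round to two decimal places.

MRP = (19.41% − 5.31%) / (2.27 − 0.29) = 7.1212%
R_f = 5.31% − 0.29 × 7.1212% = 3.2449%
β_Corwin = Cov / Var(R_m) = 0.08902 / 0.04105 = 2.1686
E(R_Corwin) = R_f + β × MRP = 3.2449% + 2.1686 × 7.1212% = 18.69%

18.69%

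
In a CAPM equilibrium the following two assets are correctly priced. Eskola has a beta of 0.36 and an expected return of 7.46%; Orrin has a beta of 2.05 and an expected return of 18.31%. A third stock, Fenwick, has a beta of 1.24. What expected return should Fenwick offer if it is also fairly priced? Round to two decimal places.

13.11%

MRP (SML slope) = (18.31% − 7.46%) / (2.05 − 0.36) = 10.85% / 1.69 = 6.4201%
R_f (intercept) = 7.46% − 0.36 × 6.4201% = 5.1488%
E(R_Fenwick) = R_f + β × MRP = 5.1488% + 1.24 × 6.4201% = 13.11%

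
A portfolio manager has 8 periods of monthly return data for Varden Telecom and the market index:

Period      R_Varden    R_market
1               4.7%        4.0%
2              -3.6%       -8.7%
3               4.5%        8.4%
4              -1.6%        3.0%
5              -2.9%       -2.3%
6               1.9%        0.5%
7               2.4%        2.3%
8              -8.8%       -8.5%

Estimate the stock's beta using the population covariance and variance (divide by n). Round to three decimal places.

Mean R_i = (4.7 − 3.6 + 4.5 − 1.6 − 2.9 + 1.9 + 2.4 − 8.8) / 8 = -0.4250%
Mean R_m = (4.0 − 8.7 + 8.4 + 3.0 − 2.3 + 0.5 + 2.3 − 8.5) / 8 = -0.1625%
Σ(R_i − R̄_i)(R_m − R̄_m) = 170.5075  ⇒  Cov = 170.5075 / 8 = 21.3134
Σ(R_m − R̄_m)² = 254.1188  ⇒  Var(R_m) = 254.1188 / 8 = 31.7649
β = Cov / Var(R_m) = 21.3134 / 31.7649 = 0.6710

0.671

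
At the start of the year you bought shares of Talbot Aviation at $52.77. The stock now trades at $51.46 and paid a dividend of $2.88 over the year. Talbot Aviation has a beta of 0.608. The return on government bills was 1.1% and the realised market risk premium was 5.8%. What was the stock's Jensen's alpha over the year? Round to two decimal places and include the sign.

-1.65%

Realised HPR = (P1 + D1 − P0) / P0 = (51.46 + 2.88 − 52.77) / 52.77 = 1.57 / 52.77 = 2.9752%
CAPM required = R_f + β·MRP = 1.1% + 0.608 × 5.8% = 4.6264%
α = realised − required = 2.9752% − 4.6264% = -1.65%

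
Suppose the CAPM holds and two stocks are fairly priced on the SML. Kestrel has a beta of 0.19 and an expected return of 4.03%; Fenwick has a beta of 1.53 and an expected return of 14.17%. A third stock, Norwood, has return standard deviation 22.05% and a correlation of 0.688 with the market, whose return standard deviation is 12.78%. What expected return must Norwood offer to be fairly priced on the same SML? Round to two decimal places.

11.57%

MRP = (14.17% − 4.03%) / (1.53 − 0.19) = 7.5672%
R_f = 4.03% − 0.19 × 7.5672% = 2.5922%
β_Norwood = ρ·σ_i/σ_m = 0.688 × 22.05 / 12.78 = 1.1870
E(R_Norwood) = R_f + β × MRP = 2.5922% + 1.1870 × 7.5672% = 11.57%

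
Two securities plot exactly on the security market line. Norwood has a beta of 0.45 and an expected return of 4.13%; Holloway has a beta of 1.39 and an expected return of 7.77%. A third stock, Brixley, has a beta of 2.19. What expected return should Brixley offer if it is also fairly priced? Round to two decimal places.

10.87%

MRP (SML slope) = (7.77% − 4.13%) / (1.39 − 0.45) = 3.64% / 0.94 = 3.8723%
R_f (intercept) = 4.13% − 0.45 × 3.8723% = 2.3875%
E(R_Brixley) = R_f + β × MRP = 2.3875% + 2.19 × 3.8723% = 10.87%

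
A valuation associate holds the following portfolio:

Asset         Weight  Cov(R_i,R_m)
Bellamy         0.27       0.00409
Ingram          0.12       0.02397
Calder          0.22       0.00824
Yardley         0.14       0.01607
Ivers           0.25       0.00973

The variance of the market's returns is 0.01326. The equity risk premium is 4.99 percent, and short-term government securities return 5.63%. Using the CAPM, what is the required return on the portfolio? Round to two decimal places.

9.57%

β_Bellamy = 0.00409 / 0.01326 = 0.3084
β_Ingram = 0.02397 / 0.01326 = 1.8077
β_Calder = 0.00824 / 0.01326 = 0.6214
β_Yardley = 0.01607 / 0.01326 = 1.2119
β_Ivers = 0.00973 / 0.01326 = 0.7338
β_P = Σ w_i β_i = 0.27×0.3084 + 0.12×1.8077 + 0.22×0.6214 + 0.14×1.2119 + 0.25×0.7338 = 0.7900
E(R_P) = R_f + β_P × MRP = 5.63% + 0.7900 × 4.99% = 9.57%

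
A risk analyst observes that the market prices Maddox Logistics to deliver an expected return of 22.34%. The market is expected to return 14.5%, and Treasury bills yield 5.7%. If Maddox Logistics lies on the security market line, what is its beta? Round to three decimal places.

MRP = 14.5% − 5.7% = 8.80%
β = (E(R) − R_f) / MRP = (22.34% − 5.7%) / 8.8% = 16.64% / 8.8% = 1.891

1.891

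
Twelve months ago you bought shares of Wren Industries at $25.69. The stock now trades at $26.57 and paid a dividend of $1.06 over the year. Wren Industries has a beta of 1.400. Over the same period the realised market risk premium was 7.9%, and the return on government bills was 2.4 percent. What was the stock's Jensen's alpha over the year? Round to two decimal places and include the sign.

-5.91%

Realised HPR = (P1 + D1 − P0) / P0 = (26.57 + 1.06 − 25.69) / 25.69 = 1.94 / 25.69 = 7.5516%
CAPM required = R_f + β·MRP = 2.4% + 1.400 × 7.9% = 13.4600%
α = realised − required = 7.5516% − 13.4600% = -5.91%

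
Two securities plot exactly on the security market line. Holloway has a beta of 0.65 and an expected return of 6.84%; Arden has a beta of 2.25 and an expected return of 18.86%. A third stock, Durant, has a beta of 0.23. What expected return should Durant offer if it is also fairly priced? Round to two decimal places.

MRP (SML slope) = (18.86% − 6.84%) / (2.25 − 0.65) = 12.02% / 1.60 = 7.5125%
R_f (intercept) = 6.84% − 0.65 × 7.5125% = 1.9569%
E(R_Durant) = R_f + β × MRP = 1.9569% + 0.23 × 7.5125% = 3.68%

3.68%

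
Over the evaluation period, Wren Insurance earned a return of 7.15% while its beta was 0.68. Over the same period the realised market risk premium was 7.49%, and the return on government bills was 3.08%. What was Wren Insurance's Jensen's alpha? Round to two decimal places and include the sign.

-1.02%

CAPM benchmark = R_f + β(R_m − R_f) = 3.08% + 0.68 × 7.49% = 8.1732%
α = actual − benchmark = 7.15% − 8.1732% = -1.02%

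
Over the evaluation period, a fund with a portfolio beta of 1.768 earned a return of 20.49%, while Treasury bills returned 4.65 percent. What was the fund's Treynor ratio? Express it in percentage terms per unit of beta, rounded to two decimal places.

8.96%

Treynor = (R_P − R_f) / β_P = (20.49% − 4.65%) / 1.7680 = 15.84% / 1.7680 = 8.96%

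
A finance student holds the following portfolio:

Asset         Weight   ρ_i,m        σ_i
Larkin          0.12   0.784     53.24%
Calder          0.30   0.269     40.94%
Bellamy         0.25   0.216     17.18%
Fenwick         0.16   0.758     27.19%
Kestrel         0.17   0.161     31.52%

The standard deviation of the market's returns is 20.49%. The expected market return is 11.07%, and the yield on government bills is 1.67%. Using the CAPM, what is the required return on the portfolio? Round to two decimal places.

β_Larkin = 0.784 × 53.24% / 20.49% = 2.0371
β_Calder = 0.269 × 40.94% / 20.49% = 0.5375
β_Bellamy = 0.216 × 17.18% / 20.49% = 0.1811
β_Fenwick = 0.758 × 27.19% / 20.49% = 1.0059
β_Kestrel = 0.161 × 31.52% / 20.49% = 0.2477
β_P = Σ w_i β_i = 0.12×2.0371 + 0.30×0.5375 + 0.25×0.1811 + 0.16×1.0059 + 0.17×0.2477 = 0.6540
MRP = 11.07% − 1.67% = 9.40%
E(R_P) = R_f + β_P × MRP = 1.67% + 0.6540 × 9.40% = 7.82%

7.82%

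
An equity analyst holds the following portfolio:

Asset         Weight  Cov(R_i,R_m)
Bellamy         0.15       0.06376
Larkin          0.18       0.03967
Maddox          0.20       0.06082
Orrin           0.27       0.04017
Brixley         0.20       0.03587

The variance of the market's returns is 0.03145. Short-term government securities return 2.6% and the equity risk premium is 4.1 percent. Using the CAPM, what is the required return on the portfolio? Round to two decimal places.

β_Bellamy = 0.06376 / 0.03145 = 2.0273
β_Larkin = 0.03967 / 0.03145 = 1.2614
β_Maddox = 0.06082 / 0.03145 = 1.9339
β_Orrin = 0.04017 / 0.03145 = 1.2773
β_Brixley = 0.03587 / 0.03145 = 1.1405
β_P = Σ w_i β_i = 0.15×2.0273 + 0.18×1.2614 + 0.20×1.9339 + 0.27×1.2773 + 0.20×1.1405 = 1.4909
E(R_P) = R_f + β_P × MRP = 2.6% + 1.4909 × 4.1% = 8.71%

8.71%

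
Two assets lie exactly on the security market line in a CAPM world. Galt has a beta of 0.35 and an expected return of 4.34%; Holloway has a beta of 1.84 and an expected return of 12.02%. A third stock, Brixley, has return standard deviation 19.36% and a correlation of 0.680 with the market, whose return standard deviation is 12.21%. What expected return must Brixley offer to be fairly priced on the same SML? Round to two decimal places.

MRP = (12.02% − 4.34%) / (1.84 − 0.35) = 5.1544%
R_f = 4.34% − 0.35 × 5.1544% = 2.5360%
β_Brixley = ρ·σ_i/σ_m = 0.680 × 19.36 / 12.21 = 1.0782
E(R_Brixley) = R_f + β × MRP = 2.5360% + 1.0782 × 5.1544% = 8.09%

8.09%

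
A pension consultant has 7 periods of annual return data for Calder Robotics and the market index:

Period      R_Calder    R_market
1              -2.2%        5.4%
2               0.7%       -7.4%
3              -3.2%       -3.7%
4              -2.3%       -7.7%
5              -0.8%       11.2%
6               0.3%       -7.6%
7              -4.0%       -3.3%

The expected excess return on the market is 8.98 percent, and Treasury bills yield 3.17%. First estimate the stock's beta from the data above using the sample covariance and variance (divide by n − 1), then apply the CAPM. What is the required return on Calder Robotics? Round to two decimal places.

2.98%

Mean R_i = (-2.2 + 0.7 − 3.2 − 2.3 − 0.8 + 0.3 − 4.0) / 7 = -1.6429%
Mean R_m = (5.4 − 7.4 − 3.7 − 7.7 + 11.2 − 7.6 − 3.3) / 7 = -1.8714%
Σ(R_i − R̄_i)(R_m − R̄_m) = -7.0714  ⇒  Cov = -7.0714 / 6 = -1.1786
Σ(R_m − R̄_m)² = 326.4743  ⇒  Var(R_m) = 326.4743 / 6 = 54.4124
β = Cov / Var(R_m) = -1.1786 / 54.4124 = -0.0217
E(R) = R_f + β × MRP = 3.17% + -0.0217 × 8.98% = 2.98%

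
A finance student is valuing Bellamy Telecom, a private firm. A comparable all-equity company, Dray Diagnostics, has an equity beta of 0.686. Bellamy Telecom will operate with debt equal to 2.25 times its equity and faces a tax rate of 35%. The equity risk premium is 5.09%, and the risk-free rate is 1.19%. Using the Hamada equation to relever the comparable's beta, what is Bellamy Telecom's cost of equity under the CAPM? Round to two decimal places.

9.79%

β_L = β_U × [1 + (1 − t)(D/E)] = 0.686 × [1 + (1 − 0.35) × 2.25]
    = 0.686 × [1 + 0.65 × 2.25] = 0.686 × 2.4625 = 1.6893
E(R) = R_f + β_L × MRP = 1.19% + 1.6893 × 5.09% = 9.79%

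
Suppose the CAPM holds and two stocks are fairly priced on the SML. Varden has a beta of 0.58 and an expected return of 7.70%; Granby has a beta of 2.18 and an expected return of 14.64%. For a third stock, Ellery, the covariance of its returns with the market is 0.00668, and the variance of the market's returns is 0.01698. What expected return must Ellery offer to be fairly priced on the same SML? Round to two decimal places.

6.89%

MRP = (14.64% − 7.70%) / (2.18 − 0.58) = 4.3375%
R_f = 7.70% − 0.58 × 4.3375% = 5.1843%
β_Ellery = Cov / Var(R_m) = 0.00668 / 0.01698 = 0.3934
E(R_Ellery) = R_f + β × MRP = 5.1843% + 0.3934 × 4.3375% = 6.89%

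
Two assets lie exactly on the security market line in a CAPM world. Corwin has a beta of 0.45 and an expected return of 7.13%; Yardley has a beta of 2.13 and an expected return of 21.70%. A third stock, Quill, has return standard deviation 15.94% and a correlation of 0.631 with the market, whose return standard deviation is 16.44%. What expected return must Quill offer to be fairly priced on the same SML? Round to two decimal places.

MRP = (21.70% − 7.13%) / (2.13 − 0.45) = 8.6726%
R_f = 7.13% − 0.45 × 8.6726% = 3.2273%
β_Quill = ρ·σ_i/σ_m = 0.631 × 15.94 / 16.44 = 0.6118
E(R_Quill) = R_f + β × MRP = 3.2273% + 0.6118 × 8.6726% = 8.53%

8.53%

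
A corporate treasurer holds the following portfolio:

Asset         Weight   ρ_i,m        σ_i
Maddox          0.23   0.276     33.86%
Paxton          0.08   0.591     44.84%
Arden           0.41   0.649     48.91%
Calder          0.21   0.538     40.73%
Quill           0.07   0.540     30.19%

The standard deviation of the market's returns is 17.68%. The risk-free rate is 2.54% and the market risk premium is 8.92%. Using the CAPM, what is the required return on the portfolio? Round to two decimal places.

β_Maddox = 0.276 × 33.86% / 17.68% = 0.5286
β_Paxton = 0.591 × 44.84% / 17.68% = 1.4989
β_Arden = 0.649 × 48.91% / 17.68% = 1.7954
β_Calder = 0.538 × 40.73% / 17.68% = 1.2394
β_Quill = 0.540 × 30.19% / 17.68% = 0.9221
β_P = Σ w_i β_i = 0.23×0.5286 + 0.08×1.4989 + 0.41×1.7954 + 0.21×1.2394 + 0.07×0.9221 = 1.3024
E(R_P) = R_f + β_P × MRP = 2.54% + 1.3024 × 8.92% = 14.16%

14.16%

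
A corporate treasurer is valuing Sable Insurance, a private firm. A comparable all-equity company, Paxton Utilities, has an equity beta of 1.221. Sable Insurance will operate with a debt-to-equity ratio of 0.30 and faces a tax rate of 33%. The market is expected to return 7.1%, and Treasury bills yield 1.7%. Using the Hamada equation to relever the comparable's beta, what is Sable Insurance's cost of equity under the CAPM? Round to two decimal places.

9.62%

β_L = β_U × [1 + (1 − t)(D/E)] = 1.221 × [1 + (1 − 0.33) × 0.30]
    = 1.221 × [1 + 0.67 × 0.30] = 1.221 × 1.2010 = 1.4664
MRP = 7.1% − 1.7% = 5.40%
E(R) = R_f + β_L × MRP = 1.7% + 1.4664 × 5.4% = 9.62%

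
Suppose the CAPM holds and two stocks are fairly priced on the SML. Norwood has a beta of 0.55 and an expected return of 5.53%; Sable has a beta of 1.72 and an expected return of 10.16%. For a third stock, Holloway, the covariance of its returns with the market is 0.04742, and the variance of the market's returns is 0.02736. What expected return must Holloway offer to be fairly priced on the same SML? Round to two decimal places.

10.21%

MRP = (10.16% − 5.53%) / (1.72 − 0.55) = 3.9573%
R_f = 5.53% − 0.55 × 3.9573% = 3.3535%
β_Holloway = Cov / Var(R_m) = 0.04742 / 0.02736 = 1.7332
E(R_Holloway) = R_f + β × MRP = 3.3535% + 1.7332 × 3.9573% = 10.21%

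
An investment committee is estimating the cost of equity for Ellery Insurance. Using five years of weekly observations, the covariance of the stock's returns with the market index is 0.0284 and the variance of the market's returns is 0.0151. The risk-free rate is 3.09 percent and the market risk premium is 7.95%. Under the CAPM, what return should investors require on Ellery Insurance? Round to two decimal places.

β = Cov(R_i, R_m) / Var(R_m) = 0.0284 / 0.0151 = 1.8808
E(R) = R_f + β × MRP = 3.09% + 1.8808 × 7.95% = 18.04%

18.04%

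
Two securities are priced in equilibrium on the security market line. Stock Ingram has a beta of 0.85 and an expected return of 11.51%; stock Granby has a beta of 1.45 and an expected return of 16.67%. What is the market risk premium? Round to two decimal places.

Both satisfy E(R) = R_f + β·MRP, so the slope of the SML is
MRP = (16.67% − 11.51%) / (1.45 − 0.85) = 5.16% / 0.60 = 8.6000%

8.60%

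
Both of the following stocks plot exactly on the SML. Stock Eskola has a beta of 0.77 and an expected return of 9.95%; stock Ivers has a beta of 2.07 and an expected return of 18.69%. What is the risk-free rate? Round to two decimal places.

4.77%

Both satisfy E(R) = R_f + β·MRP, so the slope of the SML is
MRP = (18.69% − 9.95%) / (2.07 − 0.77) = 8.74% / 1.30 = 6.7231%
R_f = E(R_Eskola) − β_Eskola·MRP = 9.95% − 0.77 × 6.7231% = 4.7732%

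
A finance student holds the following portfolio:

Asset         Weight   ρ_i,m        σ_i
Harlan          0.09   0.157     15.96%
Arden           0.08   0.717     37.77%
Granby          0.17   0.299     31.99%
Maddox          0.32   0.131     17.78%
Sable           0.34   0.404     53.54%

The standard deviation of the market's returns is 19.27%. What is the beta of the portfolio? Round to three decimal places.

0.629

β_Harlan = 0.157 × 15.96% / 19.27% = 0.1300
β_Arden = 0.717 × 37.77% / 19.27% = 1.4053
β_Granby = 0.299 × 31.99% / 19.27% = 0.4964
β_Maddox = 0.131 × 17.78% / 19.27% = 0.1209
β_Sable = 0.404 × 53.54% / 19.27% = 1.1225
β_P = Σ w_i β_i = 0.09×0.1300 + 0.08×1.4053 + 0.17×0.4964 + 0.32×0.1209 + 0.34×1.1225 = 0.6289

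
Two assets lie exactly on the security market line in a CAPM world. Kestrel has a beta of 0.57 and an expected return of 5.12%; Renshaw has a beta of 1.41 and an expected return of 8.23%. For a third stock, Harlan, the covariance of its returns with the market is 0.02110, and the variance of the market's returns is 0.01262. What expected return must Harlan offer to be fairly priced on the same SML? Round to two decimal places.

9.20%

MRP = (8.23% − 5.12%) / (1.41 − 0.57) = 3.7024%
R_f = 5.12% − 0.57 × 3.7024% = 3.0096%
β_Harlan = Cov / Var(R_m) = 0.02110 / 0.01262 = 1.6719
E(R_Harlan) = R_f + β × MRP = 3.0096% + 1.6719 × 3.7024% = 9.20%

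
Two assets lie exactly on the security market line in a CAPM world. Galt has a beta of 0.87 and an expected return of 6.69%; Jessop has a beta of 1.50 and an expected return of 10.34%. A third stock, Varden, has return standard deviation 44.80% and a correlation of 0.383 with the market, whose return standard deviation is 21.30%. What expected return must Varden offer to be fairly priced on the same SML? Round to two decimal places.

6.32%

MRP = (10.34% − 6.69%) / (1.50 − 0.87) = 5.7937%
R_f = 6.69% − 0.87 × 5.7937% = 1.6495%
β_Varden = ρ·σ_i/σ_m = 0.383 × 44.80 / 21.30 = 0.8056
E(R_Varden) = R_f + β × MRP = 1.6495% + 0.8056 × 5.7937% = 6.32%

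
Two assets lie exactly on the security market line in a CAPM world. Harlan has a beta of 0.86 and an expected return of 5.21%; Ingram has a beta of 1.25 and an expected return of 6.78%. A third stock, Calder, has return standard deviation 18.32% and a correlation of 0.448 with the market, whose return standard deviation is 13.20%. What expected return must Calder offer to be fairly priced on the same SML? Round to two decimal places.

4.25%

MRP = (6.78% − 5.21%) / (1.25 − 0.86) = 4.0256%
R_f = 5.21% − 0.86 × 4.0256% = 1.7480%
β_Calder = ρ·σ_i/σ_m = 0.448 × 18.32 / 13.20 = 0.6218
E(R_Calder) = R_f + β × MRP = 1.7480% + 0.6218 × 4.0256% = 4.25%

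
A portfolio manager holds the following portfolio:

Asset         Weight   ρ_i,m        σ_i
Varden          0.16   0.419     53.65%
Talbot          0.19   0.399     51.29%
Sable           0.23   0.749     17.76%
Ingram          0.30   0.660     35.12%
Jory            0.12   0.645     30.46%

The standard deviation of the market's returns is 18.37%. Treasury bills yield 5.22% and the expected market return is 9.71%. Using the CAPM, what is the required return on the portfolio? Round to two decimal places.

10.07%

β_Varden = 0.419 × 53.65% / 18.37% = 1.2237
β_Talbot = 0.399 × 51.29% / 18.37% = 1.1140
β_Sable = 0.749 × 17.76% / 18.37% = 0.7241
β_Ingram = 0.660 × 35.12% / 18.37% = 1.2618
β_Jory = 0.645 × 30.46% / 18.37% = 1.0695
β_P = Σ w_i β_i = 0.16×1.2237 + 0.19×1.1140 + 0.23×0.7241 + 0.30×1.2618 + 0.12×1.0695 = 1.0809
MRP = 9.71% − 5.22% = 4.49%
E(R_P) = R_f + β_P × MRP = 5.22% + 1.0809 × 4.49% = 10.07%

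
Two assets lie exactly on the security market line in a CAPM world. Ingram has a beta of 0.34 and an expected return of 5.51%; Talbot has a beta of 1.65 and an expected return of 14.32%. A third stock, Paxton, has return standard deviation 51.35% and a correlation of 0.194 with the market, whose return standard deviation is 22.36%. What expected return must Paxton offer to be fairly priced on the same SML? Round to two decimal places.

6.22%

MRP = (14.32% − 5.51%) / (1.65 − 0.34) = 6.7252%
R_f = 5.51% − 0.34 × 6.7252% = 3.2234%
β_Paxton = ρ·σ_i/σ_m = 0.194 × 51.35 / 22.36 = 0.4455
E(R_Paxton) = R_f + β × MRP = 3.2234% + 0.4455 × 6.7252% = 6.22%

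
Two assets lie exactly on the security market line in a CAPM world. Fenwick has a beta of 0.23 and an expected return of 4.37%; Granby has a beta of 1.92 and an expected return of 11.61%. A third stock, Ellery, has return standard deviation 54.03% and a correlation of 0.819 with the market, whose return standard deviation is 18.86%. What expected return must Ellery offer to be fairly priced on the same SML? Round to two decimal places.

MRP = (11.61% − 4.37%) / (1.92 − 0.23) = 4.2840%
R_f = 4.37% − 0.23 × 4.2840% = 3.3847%
β_Ellery = ρ·σ_i/σ_m = 0.819 × 54.03 / 18.86 = 2.3463
E(R_Ellery) = R_f + β × MRP = 3.3847% + 2.3463 × 4.2840% = 13.44%

13.44%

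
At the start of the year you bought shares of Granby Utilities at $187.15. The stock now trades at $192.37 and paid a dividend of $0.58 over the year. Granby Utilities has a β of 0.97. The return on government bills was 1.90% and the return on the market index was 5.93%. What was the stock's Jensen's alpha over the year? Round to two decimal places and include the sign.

-2.71%

Realised HPR = (P1 + D1 − P0) / P0 = (192.37 + 0.58 − 187.15) / 187.15 = 5.80 / 187.15 = 3.0991%
MRP = 5.93% − 1.90% = 4.03%
CAPM required = R_f + β·MRP = 1.90% + 0.97 × 4.03% = 5.8091%
α = realised − required = 3.0991% − 5.8091% = -2.71%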